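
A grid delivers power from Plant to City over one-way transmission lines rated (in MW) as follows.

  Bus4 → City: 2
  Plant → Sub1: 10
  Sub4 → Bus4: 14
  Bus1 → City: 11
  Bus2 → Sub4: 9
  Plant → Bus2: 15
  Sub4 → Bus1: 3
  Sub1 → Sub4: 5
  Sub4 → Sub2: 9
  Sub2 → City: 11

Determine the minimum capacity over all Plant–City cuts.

14

Augment Plant→Bus2→Sub4→Bus4→City: bottleneck 2, flow now 2.
Augment Plant→Bus2→Sub4→Sub2→City: bottleneck 7, flow now 9.
Augment Plant→Sub1→Sub4→Sub2→City: bottleneck 2, flow now 11.
Augment Plant→Sub1→Sub4→Bus1→City: bottleneck 3, flow now 14.
No augmenting path remains; maximum flow = 14.
By max-flow min-cut, the minimum cut capacity equals the max flow.
In the residual graph, reachable from Plant: {Plant, Bus2, Sub1}.
Min-cut edges: Bus2→Sub4 (9), Sub1→Sub4 (5); capacity 9 + 5 = 14.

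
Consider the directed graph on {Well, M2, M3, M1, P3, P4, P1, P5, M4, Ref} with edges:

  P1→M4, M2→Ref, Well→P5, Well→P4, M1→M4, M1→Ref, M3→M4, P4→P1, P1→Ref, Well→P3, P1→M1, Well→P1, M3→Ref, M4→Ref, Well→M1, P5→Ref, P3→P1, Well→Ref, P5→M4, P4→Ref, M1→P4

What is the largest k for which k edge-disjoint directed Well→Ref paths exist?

6

Assign every edge capacity 1; by Menger, the answer equals the max flow.
Path Well→Ref (+1); total 1.
Path Well→M1→Ref (+1); total 2.
Path Well→P4→Ref (+1); total 3.
Path Well→P1→Ref (+1); total 4.
Path Well→P5→Ref (+1); total 5.
Path Well→P3→P1→M4→Ref (+1); total 6.
No residual Well→Ref path; max flow = 6.
Certifying cut of size 6: {Well→M1, Well→P1, Well→P3, Well→P4, Well→P5, Well→Ref}.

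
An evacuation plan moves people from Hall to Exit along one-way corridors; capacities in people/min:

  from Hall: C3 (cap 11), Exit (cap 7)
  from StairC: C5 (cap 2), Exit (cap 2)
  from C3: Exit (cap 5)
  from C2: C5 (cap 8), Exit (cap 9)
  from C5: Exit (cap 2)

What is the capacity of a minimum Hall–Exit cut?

12

Augment Hall→Exit: bottleneck 7, flow now 7.
Augment Hall→C3→Exit: bottleneck 5, flow now 12.
No augmenting path remains; maximum flow = 12.
By max-flow min-cut, the minimum cut capacity equals the max flow.
In the residual graph, reachable from Hall: {Hall, C3}.
Min-cut edges: Hall→Exit (7), C3→Exit (5); capacity 7 + 5 = 12.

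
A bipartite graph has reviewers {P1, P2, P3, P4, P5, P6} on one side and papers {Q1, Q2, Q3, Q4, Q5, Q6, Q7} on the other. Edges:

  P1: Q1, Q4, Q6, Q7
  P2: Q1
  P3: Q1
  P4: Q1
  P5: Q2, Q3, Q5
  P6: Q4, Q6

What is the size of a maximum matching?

Unit-capacity flow: source→left, listed edges, right→sink; max matching = max flow.
Augmenting path P1→Q1 (+1); matched 1.
Augmenting path P5→Q2 (+1); matched 2.
Augmenting path P6→Q4 (+1); matched 3.
Augmenting path P2→Q1→P1→Q6 (+1); matched 4.
No augmenting path remains; maximum matching = 4.
König certificate: {P1, P5, P6, Q1} is a vertex cover of size 4 (every listed pair touches it), so no matching can be larger.

4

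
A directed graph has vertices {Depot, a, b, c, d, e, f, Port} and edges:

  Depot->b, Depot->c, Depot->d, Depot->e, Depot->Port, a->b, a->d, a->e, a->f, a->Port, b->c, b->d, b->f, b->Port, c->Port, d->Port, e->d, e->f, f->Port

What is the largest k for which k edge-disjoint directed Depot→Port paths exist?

Assign every edge capacity 1; by Menger, the answer equals the max flow.
Path Depot→Port (+1); total 1.
Path Depot→b→Port (+1); total 2.
Path Depot→c→Port (+1); total 3.
Path Depot→d→Port (+1); total 4.
Path Depot→e→f→Port (+1); total 5.
No residual Depot→Port path; max flow = 5.
Certifying cut of size 5: {Depot→Port, Depot→b, Depot→c, Depot→d, Depot→e}.

5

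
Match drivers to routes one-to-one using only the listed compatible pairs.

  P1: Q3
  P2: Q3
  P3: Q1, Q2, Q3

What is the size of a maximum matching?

Unit-capacity flow: source→left, listed edges, right→sink; max matching = max flow.
Augmenting path P1→Q3 (+1); matched 1.
Augmenting path P3→Q1 (+1); matched 2.
No augmenting path remains; maximum matching = 2.
König certificate: {P3, Q3} is a vertex cover of size 2 (every listed pair touches it), so no matching can be larger.

2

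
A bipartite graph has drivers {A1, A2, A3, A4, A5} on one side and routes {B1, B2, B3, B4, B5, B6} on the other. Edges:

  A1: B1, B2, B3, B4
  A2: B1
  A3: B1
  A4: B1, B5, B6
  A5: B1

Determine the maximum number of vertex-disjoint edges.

Unit-capacity flow: source→left, listed edges, right→sink; max matching = max flow.
Augmenting path A1→B1 (+1); matched 1.
Augmenting path A4→B5 (+1); matched 2.
Augmenting path A2→B1→A1→B2 (+1); matched 3.
No augmenting path remains; maximum matching = 3.
König certificate: {A1, A4, B1} is a vertex cover of size 3 (every listed pair touches it), so no matching can be larger.

3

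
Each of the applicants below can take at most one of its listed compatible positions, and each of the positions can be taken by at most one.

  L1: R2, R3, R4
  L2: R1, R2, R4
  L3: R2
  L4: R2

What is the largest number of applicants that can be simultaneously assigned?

3

Unit-capacity flow: source→left, listed edges, right→sink; max matching = max flow.
Augmenting path L1→R2 (+1); matched 1.
Augmenting path L2→R1 (+1); matched 2.
Augmenting path L3→R2→L1→R3 (+1); matched 3.
No augmenting path remains; maximum matching = 3.
König certificate: {L1, L2, R2} is a vertex cover of size 3 (every listed pair touches it), so no matching can be larger.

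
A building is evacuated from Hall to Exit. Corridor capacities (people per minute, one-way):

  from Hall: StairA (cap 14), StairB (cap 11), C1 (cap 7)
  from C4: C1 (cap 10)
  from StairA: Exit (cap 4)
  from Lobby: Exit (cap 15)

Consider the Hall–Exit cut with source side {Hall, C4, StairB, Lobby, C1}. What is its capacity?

29

Edges leaving {Hall, C4, StairB, Lobby, C1}: Hall→StairA (14), Lobby→Exit (15).
Cut capacity = 14 + 15 = 29.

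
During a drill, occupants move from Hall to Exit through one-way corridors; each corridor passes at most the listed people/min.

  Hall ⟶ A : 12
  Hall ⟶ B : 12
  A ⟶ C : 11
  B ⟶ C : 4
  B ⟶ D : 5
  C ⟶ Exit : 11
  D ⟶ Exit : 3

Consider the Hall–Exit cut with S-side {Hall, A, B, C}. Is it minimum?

Given cut capacity: 5 + 11 = 16.
Augment Hall→A→C→Exit: bottleneck 11, flow now 11.
Augment Hall→B→D→Exit: bottleneck 3, flow now 14.
No augmenting path remains; maximum flow = 14.
In the residual graph, reachable from Hall: {Hall, A, B, C, D}.
Min-cut edges: C→Exit (11), D→Exit (3); capacity 11 + 3 = 14.
Cut capacity 16 exceeds the max flow 14, so it is not minimum.

No — its capacity is 16, but the minimum cut has capacity 14.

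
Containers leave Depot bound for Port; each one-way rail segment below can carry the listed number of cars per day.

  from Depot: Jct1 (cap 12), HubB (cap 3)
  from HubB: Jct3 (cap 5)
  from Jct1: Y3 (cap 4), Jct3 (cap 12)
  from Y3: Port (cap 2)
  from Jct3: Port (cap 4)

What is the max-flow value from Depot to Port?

6

Augment Depot→HubB→Jct3→Port: bottleneck 3, flow now 3.
Augment Depot→Jct1→Y3→Port: bottleneck 2, flow now 5.
Augment Depot→Jct1→Jct3→Port: bottleneck 1, flow now 6.
No augmenting path remains; maximum flow = 6.
In the residual graph, reachable from Depot: {Depot, HubB, Jct1, Y3, Jct3}.
Min-cut edges: Y3→Port (2), Jct3→Port (4); capacity 2 + 4 = 6.
This cut is saturated, so no flow can exceed 6.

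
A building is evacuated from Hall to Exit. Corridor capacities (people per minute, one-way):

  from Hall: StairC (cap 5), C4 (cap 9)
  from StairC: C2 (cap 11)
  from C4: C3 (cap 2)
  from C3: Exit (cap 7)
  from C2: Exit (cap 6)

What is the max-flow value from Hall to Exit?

7

Augment Hall→StairC→C2→Exit: bottleneck 5, flow now 5.
Augment Hall→C4→C3→Exit: bottleneck 2, flow now 7.
No augmenting path remains; maximum flow = 7.
In the residual graph, reachable from Hall: {Hall, C4}.
Min-cut edges: Hall→StairC (5), C4→C3 (2); capacity 5 + 2 = 7.
This cut is saturated, so no flow can exceed 7.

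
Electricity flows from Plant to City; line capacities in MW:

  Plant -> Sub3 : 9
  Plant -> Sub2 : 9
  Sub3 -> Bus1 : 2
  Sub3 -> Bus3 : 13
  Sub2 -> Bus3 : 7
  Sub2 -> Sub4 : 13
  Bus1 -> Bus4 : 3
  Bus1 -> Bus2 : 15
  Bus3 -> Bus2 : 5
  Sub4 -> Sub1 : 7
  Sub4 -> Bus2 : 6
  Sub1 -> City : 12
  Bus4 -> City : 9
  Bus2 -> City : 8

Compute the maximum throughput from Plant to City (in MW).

Augment Plant→Sub3→Bus1→Bus4→City: bottleneck 2, flow now 2.
Augment Plant→Sub3→Bus3→Bus2→City: bottleneck 5, flow now 7.
Augment Plant→Sub2→Sub4→Sub1→City: bottleneck 7, flow now 14.
Augment Plant→Sub2→Sub4→Bus2→City: bottleneck 2, flow now 16.
No augmenting path remains; maximum flow = 16.
In the residual graph, reachable from Plant: {Plant, Sub3, Bus3}.
Min-cut edges: Plant→Sub2 (9), Sub3→Bus1 (2), Bus3→Bus2 (5); capacity 9 + 2 + 5 = 16.
This cut is saturated, so no flow can exceed 16.

16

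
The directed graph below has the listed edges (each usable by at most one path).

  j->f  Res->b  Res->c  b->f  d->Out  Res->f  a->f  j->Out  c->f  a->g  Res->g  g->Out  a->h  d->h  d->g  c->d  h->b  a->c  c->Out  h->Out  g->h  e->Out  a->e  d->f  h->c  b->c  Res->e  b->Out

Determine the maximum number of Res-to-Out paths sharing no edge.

4

Assign every edge capacity 1; by Menger, the answer equals the max flow.
Path Res→b→Out (+1); total 1.
Path Res→c→Out (+1); total 2.
Path Res→e→Out (+1); total 3.
Path Res→g→Out (+1); total 4.
No residual Res→Out path; max flow = 4.
Certifying cut of size 4: {Res→b, Res→c, Res→e, Res→g}.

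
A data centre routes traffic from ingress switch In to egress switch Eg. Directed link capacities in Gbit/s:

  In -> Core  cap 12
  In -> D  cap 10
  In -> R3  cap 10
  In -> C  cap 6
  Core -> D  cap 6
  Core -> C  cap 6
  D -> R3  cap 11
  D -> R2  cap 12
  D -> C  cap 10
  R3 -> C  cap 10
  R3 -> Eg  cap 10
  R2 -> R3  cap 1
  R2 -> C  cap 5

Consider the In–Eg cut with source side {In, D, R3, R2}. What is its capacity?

Edges leaving {In, D, R3, R2}: In→Core (12), In→C (6), D→C (10), R3→C (10), R3→Eg (10), R2→C (5).
Cut capacity = 12 + 6 + 10 + 10 + 10 + 5 = 53.

53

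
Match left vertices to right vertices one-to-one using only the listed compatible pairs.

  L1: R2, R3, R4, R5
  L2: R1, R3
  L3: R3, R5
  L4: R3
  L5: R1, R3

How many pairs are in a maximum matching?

4

Unit-capacity flow: source→left, listed edges, right→sink; max matching = max flow.
Augmenting path L1→R2 (+1); matched 1.
Augmenting path L2→R1 (+1); matched 2.
Augmenting path L3→R3 (+1); matched 3.
Augmenting path L4→R3→L3→R5 (+1); matched 4.
No augmenting path remains; maximum matching = 4.
König certificate: {L1, L3, R1, R3} is a vertex cover of size 4 (every listed pair touches it), so no matching can be larger.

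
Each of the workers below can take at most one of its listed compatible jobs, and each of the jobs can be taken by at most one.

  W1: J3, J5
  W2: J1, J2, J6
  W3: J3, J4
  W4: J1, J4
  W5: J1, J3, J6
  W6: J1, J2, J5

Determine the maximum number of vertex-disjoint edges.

6

Unit-capacity flow: source→left, listed edges, right→sink; max matching = max flow.
Augmenting path W1→J3 (+1); matched 1.
Augmenting path W2→J1 (+1); matched 2.
Augmenting path W3→J4 (+1); matched 3.
Augmenting path W5→J6 (+1); matched 4.
Augmenting path W6→J2 (+1); matched 5.
Augmenting path W4→J1→W2→J2→W6→J5 (+1); matched 6.
No augmenting path remains; maximum matching = 6.
König certificate: {W1, W2, W3, W4, W5, W6} is a vertex cover of size 6 (every listed pair touches it), so no matching can be larger.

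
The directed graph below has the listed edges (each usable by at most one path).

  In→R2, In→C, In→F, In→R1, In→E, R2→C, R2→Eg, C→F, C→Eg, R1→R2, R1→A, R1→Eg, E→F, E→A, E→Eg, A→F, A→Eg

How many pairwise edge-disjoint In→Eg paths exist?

4

Assign every edge capacity 1; by Menger, the answer equals the max flow.
Path In→R2→Eg (+1); total 1.
Path In→C→Eg (+1); total 2.
Path In→R1→Eg (+1); total 3.
Path In→E→Eg (+1); total 4.
No residual In→Eg path; max flow = 4.
Certifying cut of size 4: {In→C, In→E, In→R1, In→R2}.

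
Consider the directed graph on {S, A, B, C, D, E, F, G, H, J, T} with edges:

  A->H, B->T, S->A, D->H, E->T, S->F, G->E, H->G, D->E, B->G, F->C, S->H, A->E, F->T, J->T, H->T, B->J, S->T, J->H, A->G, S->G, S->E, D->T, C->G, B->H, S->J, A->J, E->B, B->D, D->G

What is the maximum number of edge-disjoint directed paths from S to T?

Assign every edge capacity 1; by Menger, the answer equals the max flow.
Path S→T (+1); total 1.
Path S→E→T (+1); total 2.
Path S→F→T (+1); total 3.
Path S→H→T (+1); total 4.
Path S→J→T (+1); total 5.
Path S→A→E→B→T (+1); total 6.
No residual S→T path; max flow = 6.
Certifying cut of size 6: {E→B, E→T, H→T, J→T, S→F, S→T}.

6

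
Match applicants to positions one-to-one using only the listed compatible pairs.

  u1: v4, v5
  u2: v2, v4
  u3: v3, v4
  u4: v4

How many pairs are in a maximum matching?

Unit-capacity flow: source→left, listed edges, right→sink; max matching = max flow.
Augmenting path u1→v4 (+1); matched 1.
Augmenting path u2→v2 (+1); matched 2.
Augmenting path u3→v3 (+1); matched 3.
Augmenting path u4→v4→u1→v5 (+1); matched 4.
No augmenting path remains; maximum matching = 4.
König certificate: {u1, u2, u3, u4} is a vertex cover of size 4 (every listed pair touches it), so no matching can be larger.

4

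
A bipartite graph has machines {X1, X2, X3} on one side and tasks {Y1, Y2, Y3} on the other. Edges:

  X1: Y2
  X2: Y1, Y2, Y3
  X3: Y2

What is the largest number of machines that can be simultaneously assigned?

Unit-capacity flow: source→left, listed edges, right→sink; max matching = max flow.
Augmenting path X1→Y2 (+1); matched 1.
Augmenting path X2→Y1 (+1); matched 2.
No augmenting path remains; maximum matching = 2.
König certificate: {X2, Y2} is a vertex cover of size 2 (every listed pair touches it), so no matching can be larger.

2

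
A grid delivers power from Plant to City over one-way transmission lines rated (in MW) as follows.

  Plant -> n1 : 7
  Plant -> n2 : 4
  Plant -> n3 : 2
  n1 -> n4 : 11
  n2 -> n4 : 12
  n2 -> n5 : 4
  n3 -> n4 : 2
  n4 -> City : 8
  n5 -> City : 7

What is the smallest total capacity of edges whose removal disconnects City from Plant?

Augment Plant→n1→n4→City: bottleneck 7, flow now 7.
Augment Plant→n2→n4→City: bottleneck 1, flow now 8.
Augment Plant→n2→n5→City: bottleneck 3, flow now 11.
Augment Plant→n3→n4→n2→n5→City: bottleneck 1, flow now 12. (uses reverse residual edge)
No augmenting path remains; maximum flow = 12.
By max-flow min-cut, the minimum cut capacity equals the max flow.
In the residual graph, reachable from Plant: {Plant, n1, n3, n4}.
Min-cut edges: Plant→n2 (4), n4→City (8); capacity 4 + 8 = 12.

12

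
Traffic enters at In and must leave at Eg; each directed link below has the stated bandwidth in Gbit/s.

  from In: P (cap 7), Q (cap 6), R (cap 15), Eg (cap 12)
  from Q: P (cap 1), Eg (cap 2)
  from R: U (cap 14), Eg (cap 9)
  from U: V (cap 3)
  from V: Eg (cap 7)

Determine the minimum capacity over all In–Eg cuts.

Augment In→Eg: bottleneck 12, flow now 12.
Augment In→Q→Eg: bottleneck 2, flow now 14.
Augment In→R→Eg: bottleneck 9, flow now 23.
Augment In→R→U→V→Eg: bottleneck 3, flow now 26.
No augmenting path remains; maximum flow = 26.
By max-flow min-cut, the minimum cut capacity equals the max flow.
In the residual graph, reachable from In: {In, P, Q, R, U}.
Min-cut edges: In→Eg (12), Q→Eg (2), R→Eg (9), U→V (3); capacity 12 + 2 + 9 + 3 = 26.

26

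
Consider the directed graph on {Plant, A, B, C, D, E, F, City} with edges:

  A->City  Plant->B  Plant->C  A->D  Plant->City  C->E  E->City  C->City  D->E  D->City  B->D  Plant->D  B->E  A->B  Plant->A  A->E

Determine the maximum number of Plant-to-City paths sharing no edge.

Assign every edge capacity 1; by Menger, the answer equals the max flow.
Path Plant→City (+1); total 1.
Path Plant→A→City (+1); total 2.
Path Plant→C→City (+1); total 3.
Path Plant→D→City (+1); total 4.
Path Plant→B→E→City (+1); total 5.
No residual Plant→City path; max flow = 5.
Certifying cut of size 5: {Plant→A, Plant→B, Plant→C, Plant→City, Plant→D}.

5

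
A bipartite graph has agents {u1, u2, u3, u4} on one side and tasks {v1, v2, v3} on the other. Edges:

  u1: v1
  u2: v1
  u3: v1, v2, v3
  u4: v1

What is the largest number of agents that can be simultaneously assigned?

2

Unit-capacity flow: source→left, listed edges, right→sink; max matching = max flow.
Augmenting path u1→v1 (+1); matched 1.
Augmenting path u3→v2 (+1); matched 2.
No augmenting path remains; maximum matching = 2.
König certificate: {u3, v1} is a vertex cover of size 2 (every listed pair touches it), so no matching can be larger.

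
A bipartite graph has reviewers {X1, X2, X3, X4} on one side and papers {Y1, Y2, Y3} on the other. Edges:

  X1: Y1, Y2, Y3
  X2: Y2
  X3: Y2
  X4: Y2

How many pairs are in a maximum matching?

Unit-capacity flow: source→left, listed edges, right→sink; max matching = max flow.
Augmenting path X1→Y1 (+1); matched 1.
Augmenting path X2→Y2 (+1); matched 2.
No augmenting path remains; maximum matching = 2.
König certificate: {X1, Y2} is a vertex cover of size 2 (every listed pair touches it), so no matching can be larger.

2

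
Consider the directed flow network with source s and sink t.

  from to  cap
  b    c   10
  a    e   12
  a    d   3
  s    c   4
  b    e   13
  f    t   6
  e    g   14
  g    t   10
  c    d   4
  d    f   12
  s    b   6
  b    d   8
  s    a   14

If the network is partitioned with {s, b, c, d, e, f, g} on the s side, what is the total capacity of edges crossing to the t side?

Edges leaving {s, b, c, d, e, f, g}: s→a (14), f→t (6), g→t (10).
Cut capacity = 14 + 6 + 10 = 30.

30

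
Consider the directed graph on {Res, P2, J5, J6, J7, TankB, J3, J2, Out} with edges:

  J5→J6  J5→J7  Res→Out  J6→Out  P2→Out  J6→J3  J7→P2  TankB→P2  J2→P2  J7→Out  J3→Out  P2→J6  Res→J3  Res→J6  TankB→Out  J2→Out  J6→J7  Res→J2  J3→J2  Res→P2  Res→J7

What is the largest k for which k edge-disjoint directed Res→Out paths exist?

6

Assign every edge capacity 1; by Menger, the answer equals the max flow.
Path Res→Out (+1); total 1.
Path Res→P2→Out (+1); total 2.
Path Res→J6→Out (+1); total 3.
Path Res→J7→Out (+1); total 4.
Path Res→J3→Out (+1); total 5.
Path Res→J2→Out (+1); total 6.
No residual Res→Out path; max flow = 6.
Certifying cut of size 6: {Res→J2, Res→J3, Res→J6, Res→J7, Res→Out, Res→P2}.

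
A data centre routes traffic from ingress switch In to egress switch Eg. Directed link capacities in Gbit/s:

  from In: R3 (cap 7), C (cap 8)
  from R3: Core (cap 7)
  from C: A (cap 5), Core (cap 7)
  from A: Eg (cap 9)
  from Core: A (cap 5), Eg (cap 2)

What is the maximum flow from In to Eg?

11

Augment In→R3→Core→Eg: bottleneck 2, flow now 2.
Augment In→C→A→Eg: bottleneck 5, flow now 7.
Augment In→R3→Core→A→Eg: bottleneck 4, flow now 11.
No augmenting path remains; maximum flow = 11.
In the residual graph, reachable from In: {In, R3, C, A, Core}.
Min-cut edges: A→Eg (9), Core→Eg (2); capacity 9 + 2 = 11.
This cut is saturated, so no flow can exceed 11.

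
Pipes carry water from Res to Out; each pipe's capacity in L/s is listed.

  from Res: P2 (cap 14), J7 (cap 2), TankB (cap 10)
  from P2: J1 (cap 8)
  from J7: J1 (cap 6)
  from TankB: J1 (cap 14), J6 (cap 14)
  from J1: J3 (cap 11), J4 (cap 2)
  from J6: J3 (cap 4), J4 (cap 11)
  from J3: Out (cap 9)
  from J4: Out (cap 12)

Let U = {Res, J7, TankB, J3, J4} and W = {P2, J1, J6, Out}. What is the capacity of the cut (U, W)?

Edges leaving {Res, J7, TankB, J3, J4}: Res→P2 (14), J7→J1 (6), TankB→J1 (14), TankB→J6 (14), J3→Out (9), J4→Out (12).
Cut capacity = 14 + 6 + 14 + 14 + 9 + 12 = 69.

69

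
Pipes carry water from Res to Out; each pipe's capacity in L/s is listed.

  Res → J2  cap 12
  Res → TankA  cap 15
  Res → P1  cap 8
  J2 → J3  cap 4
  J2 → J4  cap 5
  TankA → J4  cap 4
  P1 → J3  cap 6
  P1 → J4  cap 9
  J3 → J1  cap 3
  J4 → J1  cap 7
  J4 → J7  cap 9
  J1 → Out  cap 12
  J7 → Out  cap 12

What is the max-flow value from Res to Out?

Augment Res→J2→J3→J1→Out: bottleneck 3, flow now 3.
Augment Res→J2→J4→J1→Out: bottleneck 5, flow now 8.
Augment Res→TankA→J4→J1→Out: bottleneck 2, flow now 10.
Augment Res→TankA→J4→J7→Out: bottleneck 2, flow now 12.
Augment Res→P1→J4→J7→Out: bottleneck 7, flow now 19.
No augmenting path remains; maximum flow = 19.
In the residual graph, reachable from Res: {Res, J2, TankA, P1, J3, J4}.
Min-cut edges: J3→J1 (3), J4→J1 (7), J4→J7 (9); capacity 3 + 7 + 9 = 19.
This cut is saturated, so no flow can exceed 19.

19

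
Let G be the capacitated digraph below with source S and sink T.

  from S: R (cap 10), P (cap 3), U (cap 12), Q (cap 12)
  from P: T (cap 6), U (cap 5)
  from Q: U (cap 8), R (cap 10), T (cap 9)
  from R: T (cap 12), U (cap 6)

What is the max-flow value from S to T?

Augment S→P→T: bottleneck 3, flow now 3.
Augment S→Q→T: bottleneck 9, flow now 12.
Augment S→R→T: bottleneck 10, flow now 22.
Augment S→Q→R→T: bottleneck 2, flow now 24.
No augmenting path remains; maximum flow = 24.
In the residual graph, reachable from S: {S, Q, R, U}.
Min-cut edges: S→P (3), Q→T (9), R→T (12); capacity 3 + 9 + 12 = 24.
This cut is saturated, so no flow can exceed 24.

24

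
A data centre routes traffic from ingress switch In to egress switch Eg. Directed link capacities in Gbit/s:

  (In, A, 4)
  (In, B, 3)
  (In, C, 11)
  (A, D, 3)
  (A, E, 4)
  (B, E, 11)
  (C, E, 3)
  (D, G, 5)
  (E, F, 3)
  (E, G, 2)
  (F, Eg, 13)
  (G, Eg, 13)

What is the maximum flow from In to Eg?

8

Augment In→A→D→G→Eg: bottleneck 3, flow now 3.
Augment In→A→E→F→Eg: bottleneck 1, flow now 4.
Augment In→B→E→F→Eg: bottleneck 2, flow now 6.
Augment In→B→E→G→Eg: bottleneck 1, flow now 7.
Augment In→C→E→G→Eg: bottleneck 1, flow now 8.
No augmenting path remains; maximum flow = 8.
In the residual graph, reachable from In: {In, A, B, C, E}.
Min-cut edges: A→D (3), E→F (3), E→G (2); capacity 3 + 3 + 2 = 8.
This cut is saturated, so no flow can exceed 8.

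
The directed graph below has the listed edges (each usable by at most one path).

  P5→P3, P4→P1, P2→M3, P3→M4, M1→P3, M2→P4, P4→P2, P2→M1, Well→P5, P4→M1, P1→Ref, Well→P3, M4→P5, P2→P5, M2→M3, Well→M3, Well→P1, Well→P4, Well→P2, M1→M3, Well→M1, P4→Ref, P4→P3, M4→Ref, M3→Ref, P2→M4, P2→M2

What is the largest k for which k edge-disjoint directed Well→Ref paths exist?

4

Assign every edge capacity 1; by Menger, the answer equals the max flow.
Path Well→M3→Ref (+1); total 1.
Path Well→P4→Ref (+1); total 2.
Path Well→P1→Ref (+1); total 3.
Path Well→P2→M4→Ref (+1); total 4.
No residual Well→Ref path; max flow = 4.
Certifying cut of size 4: {M3→Ref, M4→Ref, P1→Ref, P4→Ref}.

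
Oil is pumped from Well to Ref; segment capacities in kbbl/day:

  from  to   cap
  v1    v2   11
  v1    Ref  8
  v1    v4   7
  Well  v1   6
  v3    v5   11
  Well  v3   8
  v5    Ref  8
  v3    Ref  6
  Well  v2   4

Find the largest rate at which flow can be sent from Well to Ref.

Augment Well→v1→Ref: bottleneck 6, flow now 6.
Augment Well→v3→Ref: bottleneck 6, flow now 12.
Augment Well→v3→v5→Ref: bottleneck 2, flow now 14.
No augmenting path remains; maximum flow = 14.
In the residual graph, reachable from Well: {Well, v2}.
Min-cut edges: Well→v1 (6), Well→v3 (8); capacity 6 + 8 = 14.
This cut is saturated, so no flow can exceed 14.

14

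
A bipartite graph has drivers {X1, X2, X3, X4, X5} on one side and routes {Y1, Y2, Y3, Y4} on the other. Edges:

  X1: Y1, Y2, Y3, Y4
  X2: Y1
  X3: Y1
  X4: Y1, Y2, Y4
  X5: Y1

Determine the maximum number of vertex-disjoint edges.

3

Unit-capacity flow: source→left, listed edges, right→sink; max matching = max flow.
Augmenting path X1→Y1 (+1); matched 1.
Augmenting path X4→Y2 (+1); matched 2.
Augmenting path X2→Y1→X1→Y3 (+1); matched 3.
No augmenting path remains; maximum matching = 3.
König certificate: {X1, X4, Y1} is a vertex cover of size 3 (every listed pair touches it), so no matching can be larger.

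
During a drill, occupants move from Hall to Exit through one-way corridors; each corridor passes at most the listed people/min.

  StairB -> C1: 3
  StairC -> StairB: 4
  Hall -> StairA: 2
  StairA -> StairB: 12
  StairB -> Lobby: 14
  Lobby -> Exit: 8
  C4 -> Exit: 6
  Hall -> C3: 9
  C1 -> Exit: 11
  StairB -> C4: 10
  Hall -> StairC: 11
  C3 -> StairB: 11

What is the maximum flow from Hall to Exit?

15

Augment Hall→StairC→StairB→C1→Exit: bottleneck 3, flow now 3.
Augment Hall→StairC→StairB→Lobby→Exit: bottleneck 1, flow now 4.
Augment Hall→C3→StairB→Lobby→Exit: bottleneck 7, flow now 11.
Augment Hall→C3→StairB→C4→Exit: bottleneck 2, flow now 13.
Augment Hall→StairA→StairB→C4→Exit: bottleneck 2, flow now 15.
No augmenting path remains; maximum flow = 15.
In the residual graph, reachable from Hall: {Hall, StairC}.
Min-cut edges: Hall→C3 (9), Hall→StairA (2), StairC→StairB (4); capacity 9 + 2 + 4 = 15.
This cut is saturated, so no flow can exceed 15.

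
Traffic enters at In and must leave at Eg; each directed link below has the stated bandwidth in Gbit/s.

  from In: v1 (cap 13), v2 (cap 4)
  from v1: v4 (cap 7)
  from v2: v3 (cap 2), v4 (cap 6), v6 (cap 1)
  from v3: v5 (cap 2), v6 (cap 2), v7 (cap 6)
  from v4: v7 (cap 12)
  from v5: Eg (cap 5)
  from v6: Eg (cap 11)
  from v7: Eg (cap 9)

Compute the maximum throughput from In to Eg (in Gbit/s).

11

Augment In→v2→v6→Eg: bottleneck 1, flow now 1.
Augment In→v1→v4→v7→Eg: bottleneck 7, flow now 8.
Augment In→v2→v3→v5→Eg: bottleneck 2, flow now 10.
Augment In→v2→v4→v7→Eg: bottleneck 1, flow now 11.
No augmenting path remains; maximum flow = 11.
In the residual graph, reachable from In: {In, v1}.
Min-cut edges: In→v2 (4), v1→v4 (7); capacity 4 + 7 = 11.
This cut is saturated, so no flow can exceed 11.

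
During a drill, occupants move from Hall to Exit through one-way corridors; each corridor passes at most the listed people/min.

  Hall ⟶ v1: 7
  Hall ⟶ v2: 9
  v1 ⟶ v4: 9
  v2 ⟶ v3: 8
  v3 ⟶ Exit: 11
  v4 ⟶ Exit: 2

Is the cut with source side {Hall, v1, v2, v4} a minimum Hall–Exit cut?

Given cut capacity: 8 + 2 = 10.
Augment Hall→v1→v4→Exit: bottleneck 2, flow now 2.
Augment Hall→v2→v3→Exit: bottleneck 8, flow now 10.
No augmenting path remains; maximum flow = 10.
Cut capacity 10 equals the max flow, so it is a minimum cut.

Yes — it is a minimum cut (capacity 10).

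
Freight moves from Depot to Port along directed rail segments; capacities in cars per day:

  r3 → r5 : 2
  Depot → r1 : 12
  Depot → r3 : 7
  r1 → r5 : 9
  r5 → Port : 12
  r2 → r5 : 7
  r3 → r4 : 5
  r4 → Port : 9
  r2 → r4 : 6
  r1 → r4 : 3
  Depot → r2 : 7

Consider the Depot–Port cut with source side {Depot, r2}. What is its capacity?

Edges leaving {Depot, r2}: Depot→r1 (12), Depot→r3 (7), r2→r4 (6), r2→r5 (7).
Cut capacity = 12 + 7 + 6 + 7 = 32.

32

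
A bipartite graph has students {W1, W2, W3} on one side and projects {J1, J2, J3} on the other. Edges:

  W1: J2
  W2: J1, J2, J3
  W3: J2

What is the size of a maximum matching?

Unit-capacity flow: source→left, listed edges, right→sink; max matching = max flow.
Augmenting path W1→J2 (+1); matched 1.
Augmenting path W2→J1 (+1); matched 2.
No augmenting path remains; maximum matching = 2.
König certificate: {W2, J2} is a vertex cover of size 2 (every listed pair touches it), so no matching can be larger.

2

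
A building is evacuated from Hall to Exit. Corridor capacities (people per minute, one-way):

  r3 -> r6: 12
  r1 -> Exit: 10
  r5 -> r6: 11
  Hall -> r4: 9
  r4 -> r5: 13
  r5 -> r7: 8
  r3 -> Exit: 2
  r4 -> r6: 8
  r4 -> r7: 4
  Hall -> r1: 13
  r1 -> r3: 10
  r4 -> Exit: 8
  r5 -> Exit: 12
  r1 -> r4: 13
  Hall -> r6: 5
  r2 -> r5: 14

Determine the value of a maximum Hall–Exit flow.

22

Augment Hall→r1→Exit: bottleneck 10, flow now 10.
Augment Hall→r4→Exit: bottleneck 8, flow now 18.
Augment Hall→r1→r3→Exit: bottleneck 2, flow now 20.
Augment Hall→r4→r5→Exit: bottleneck 1, flow now 21.
Augment Hall→r1→r4→r5→Exit: bottleneck 1, flow now 22.
No augmenting path remains; maximum flow = 22.
In the residual graph, reachable from Hall: {Hall, r6}.
Min-cut edges: Hall→r1 (13), Hall→r4 (9); capacity 13 + 9 = 22.
This cut is saturated, so no flow can exceed 22.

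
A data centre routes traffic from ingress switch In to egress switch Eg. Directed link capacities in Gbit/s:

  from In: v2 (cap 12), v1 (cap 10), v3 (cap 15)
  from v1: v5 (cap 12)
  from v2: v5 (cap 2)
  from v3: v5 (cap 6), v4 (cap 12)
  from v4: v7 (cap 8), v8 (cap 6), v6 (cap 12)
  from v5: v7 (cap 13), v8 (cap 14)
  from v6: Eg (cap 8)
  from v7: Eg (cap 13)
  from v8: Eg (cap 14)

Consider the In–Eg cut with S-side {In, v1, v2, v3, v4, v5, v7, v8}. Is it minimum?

Given cut capacity: 12 + 13 + 14 = 39.
Augment In→v1→v5→v7→Eg: bottleneck 10, flow now 10.
Augment In→v2→v5→v7→Eg: bottleneck 2, flow now 12.
Augment In→v3→v4→v6→Eg: bottleneck 8, flow now 20.
Augment In→v3→v4→v7→Eg: bottleneck 1, flow now 21.
Augment In→v3→v4→v8→Eg: bottleneck 3, flow now 24.
Augment In→v3→v5→v8→Eg: bottleneck 3, flow now 27.
No augmenting path remains; maximum flow = 27.
In the residual graph, reachable from In: {In, v2}.
Min-cut edges: In→v1 (10), In→v3 (15), v2→v5 (2); capacity 10 + 15 + 2 = 27.
Cut capacity 39 exceeds the max flow 27, so it is not minimum.

No — its capacity is 39, but the minimum cut has capacity 27.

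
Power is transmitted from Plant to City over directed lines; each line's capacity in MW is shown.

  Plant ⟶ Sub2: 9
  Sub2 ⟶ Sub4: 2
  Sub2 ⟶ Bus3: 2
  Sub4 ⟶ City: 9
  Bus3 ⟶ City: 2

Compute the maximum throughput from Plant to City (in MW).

4

Augment Plant→Sub2→Sub4→City: bottleneck 2, flow now 2.
Augment Plant→Sub2→Bus3→City: bottleneck 2, flow now 4.
No augmenting path remains; maximum flow = 4.
In the residual graph, reachable from Plant: {Plant, Sub2}.
Min-cut edges: Sub2→Sub4 (2), Sub2→Bus3 (2); capacity 2 + 2 = 4.
This cut is saturated, so no flow can exceed 4.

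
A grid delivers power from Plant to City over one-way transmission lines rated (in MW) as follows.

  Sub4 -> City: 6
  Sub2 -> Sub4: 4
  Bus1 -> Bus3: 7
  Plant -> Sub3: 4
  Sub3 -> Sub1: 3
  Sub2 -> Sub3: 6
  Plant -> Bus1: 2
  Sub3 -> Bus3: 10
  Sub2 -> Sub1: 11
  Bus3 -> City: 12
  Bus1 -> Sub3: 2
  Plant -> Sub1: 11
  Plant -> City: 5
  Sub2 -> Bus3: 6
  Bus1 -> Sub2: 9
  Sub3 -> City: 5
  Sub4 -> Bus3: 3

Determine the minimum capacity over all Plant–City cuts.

11

Augment Plant→City: bottleneck 5, flow now 5.
Augment Plant→Sub3→City: bottleneck 4, flow now 9.
Augment Plant→Bus1→Sub3→City: bottleneck 1, flow now 10.
Augment Plant→Bus1→Bus3→City: bottleneck 1, flow now 11.
No augmenting path remains; maximum flow = 11.
By max-flow min-cut, the minimum cut capacity equals the max flow.
In the residual graph, reachable from Plant: {Plant, Sub1}.
Min-cut edges: Plant→Bus1 (2), Plant→Sub3 (4), Plant→City (5); capacity 2 + 4 + 5 = 11.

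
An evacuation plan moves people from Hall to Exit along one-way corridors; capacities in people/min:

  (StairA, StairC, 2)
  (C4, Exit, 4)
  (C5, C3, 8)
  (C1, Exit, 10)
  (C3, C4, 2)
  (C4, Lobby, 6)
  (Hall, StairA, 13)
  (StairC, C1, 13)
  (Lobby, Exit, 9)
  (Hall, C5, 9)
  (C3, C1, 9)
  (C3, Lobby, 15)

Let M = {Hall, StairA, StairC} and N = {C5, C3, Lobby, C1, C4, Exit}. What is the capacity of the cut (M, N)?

22

Edges leaving {Hall, StairA, StairC}: Hall→C5 (9), StairC→C1 (13).
Cut capacity = 9 + 13 = 22.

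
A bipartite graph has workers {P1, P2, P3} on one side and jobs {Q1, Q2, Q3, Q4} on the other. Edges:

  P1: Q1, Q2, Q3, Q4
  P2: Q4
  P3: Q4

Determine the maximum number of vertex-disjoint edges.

Unit-capacity flow: source→left, listed edges, right→sink; max matching = max flow.
Augmenting path P1→Q1 (+1); matched 1.
Augmenting path P2→Q4 (+1); matched 2.
No augmenting path remains; maximum matching = 2.
König certificate: {P1, Q4} is a vertex cover of size 2 (every listed pair touches it), so no matching can be larger.

2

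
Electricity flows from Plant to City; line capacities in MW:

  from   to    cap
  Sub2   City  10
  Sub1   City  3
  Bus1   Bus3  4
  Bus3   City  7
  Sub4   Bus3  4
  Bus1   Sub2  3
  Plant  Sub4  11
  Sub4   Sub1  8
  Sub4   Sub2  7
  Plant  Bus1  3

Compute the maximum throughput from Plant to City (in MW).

14

Augment Plant→Bus1→Bus3→City: bottleneck 3, flow now 3.
Augment Plant→Sub4→Bus3→City: bottleneck 4, flow now 7.
Augment Plant→Sub4→Sub1→City: bottleneck 3, flow now 10.
Augment Plant→Sub4→Sub2→City: bottleneck 4, flow now 14.
No augmenting path remains; maximum flow = 14.
In the residual graph, reachable from Plant: {Plant}.
Min-cut edges: Plant→Bus1 (3), Plant→Sub4 (11); capacity 3 + 11 = 14.
This cut is saturated, so no flow can exceed 14.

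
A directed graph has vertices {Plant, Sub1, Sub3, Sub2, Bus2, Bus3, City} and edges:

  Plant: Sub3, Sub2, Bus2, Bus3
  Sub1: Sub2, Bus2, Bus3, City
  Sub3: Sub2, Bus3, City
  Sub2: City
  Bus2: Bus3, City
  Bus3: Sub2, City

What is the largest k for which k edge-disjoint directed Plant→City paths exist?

Assign every edge capacity 1; by Menger, the answer equals the max flow.
Path Plant→Sub3→City (+1); total 1.
Path Plant→Sub2→City (+1); total 2.
Path Plant→Bus2→City (+1); total 3.
Path Plant→Bus3→City (+1); total 4.
No residual Plant→City path; max flow = 4.
Certifying cut of size 4: {Plant→Bus2, Plant→Bus3, Plant→Sub2, Plant→Sub3}.

4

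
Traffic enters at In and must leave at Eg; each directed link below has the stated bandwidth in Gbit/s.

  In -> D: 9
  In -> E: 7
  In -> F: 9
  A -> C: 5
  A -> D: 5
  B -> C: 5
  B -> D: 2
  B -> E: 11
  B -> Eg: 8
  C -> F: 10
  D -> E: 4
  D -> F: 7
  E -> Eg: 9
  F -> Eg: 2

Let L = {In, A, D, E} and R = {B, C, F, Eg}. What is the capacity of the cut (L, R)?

Edges leaving {In, A, D, E}: In→F (9), A→C (5), D→F (7), E→Eg (9).
Cut capacity = 9 + 5 + 7 + 9 = 30.

30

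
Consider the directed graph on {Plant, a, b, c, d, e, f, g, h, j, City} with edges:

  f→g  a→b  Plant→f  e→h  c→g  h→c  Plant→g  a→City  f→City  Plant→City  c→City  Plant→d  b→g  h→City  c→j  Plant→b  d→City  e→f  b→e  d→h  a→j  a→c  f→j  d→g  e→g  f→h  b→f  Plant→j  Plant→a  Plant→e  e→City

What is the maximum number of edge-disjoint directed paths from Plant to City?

Assign every edge capacity 1; by Menger, the answer equals the max flow.
Path Plant→City (+1); total 1.
Path Plant→a→City (+1); total 2.
Path Plant→d→City (+1); total 3.
Path Plant→e→City (+1); total 4.
Path Plant→f→City (+1); total 5.
Path Plant→b→e→h→City (+1); total 6.
No residual Plant→City path; max flow = 6.
Certifying cut of size 6: {Plant→City, Plant→a, Plant→b, Plant→d, Plant→e, Plant→f}.

6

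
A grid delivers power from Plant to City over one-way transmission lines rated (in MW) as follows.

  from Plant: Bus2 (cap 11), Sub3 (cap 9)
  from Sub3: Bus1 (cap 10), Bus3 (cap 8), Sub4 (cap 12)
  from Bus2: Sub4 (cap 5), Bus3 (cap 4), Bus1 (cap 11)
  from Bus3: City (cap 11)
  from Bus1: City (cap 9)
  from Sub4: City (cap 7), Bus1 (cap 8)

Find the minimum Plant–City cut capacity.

Augment Plant→Sub3→Bus3→City: bottleneck 8, flow now 8.
Augment Plant→Sub3→Bus1→City: bottleneck 1, flow now 9.
Augment Plant→Bus2→Bus3→City: bottleneck 3, flow now 12.
Augment Plant→Bus2→Bus1→City: bottleneck 8, flow now 20.
No augmenting path remains; maximum flow = 20.
By max-flow min-cut, the minimum cut capacity equals the max flow.
In the residual graph, reachable from Plant: {Plant}.
Min-cut edges: Plant→Sub3 (9), Plant→Bus2 (11); capacity 9 + 11 = 20.

20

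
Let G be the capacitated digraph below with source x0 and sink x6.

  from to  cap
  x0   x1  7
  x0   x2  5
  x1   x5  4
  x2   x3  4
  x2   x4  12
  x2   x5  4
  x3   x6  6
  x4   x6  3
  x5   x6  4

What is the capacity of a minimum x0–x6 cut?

9

Augment x0→x1→x5→x6: bottleneck 4, flow now 4.
Augment x0→x2→x3→x6: bottleneck 4, flow now 8.
Augment x0→x2→x4→x6: bottleneck 1, flow now 9.
No augmenting path remains; maximum flow = 9.
By max-flow min-cut, the minimum cut capacity equals the max flow.
In the residual graph, reachable from x0: {x0, x1}.
Min-cut edges: x0→x2 (5), x1→x5 (4); capacity 5 + 4 = 9.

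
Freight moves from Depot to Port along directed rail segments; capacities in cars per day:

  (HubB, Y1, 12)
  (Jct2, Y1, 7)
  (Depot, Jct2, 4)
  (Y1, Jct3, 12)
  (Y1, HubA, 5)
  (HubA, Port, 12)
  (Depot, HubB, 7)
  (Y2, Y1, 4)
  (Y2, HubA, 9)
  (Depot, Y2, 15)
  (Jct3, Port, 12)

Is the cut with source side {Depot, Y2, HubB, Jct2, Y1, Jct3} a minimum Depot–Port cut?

No — its capacity is 26, but the minimum cut has capacity 24.

Given cut capacity: 9 + 5 + 12 = 26.
Augment Depot→Y2→HubA→Port: bottleneck 9, flow now 9.
Augment Depot→Y2→Y1→HubA→Port: bottleneck 3, flow now 12.
Augment Depot→Y2→Y1→Jct3→Port: bottleneck 1, flow now 13.
Augment Depot→HubB→Y1→Jct3→Port: bottleneck 7, flow now 20.
Augment Depot→Jct2→Y1→Jct3→Port: bottleneck 4, flow now 24.
No augmenting path remains; maximum flow = 24.
In the residual graph, reachable from Depot: {Depot, Y2}.
Min-cut edges: Depot→HubB (7), Depot→Jct2 (4), Y2→Y1 (4), Y2→HubA (9); capacity 7 + 4 + 4 + 9 = 24.
Cut capacity 26 exceeds the max flow 24, so it is not minimum.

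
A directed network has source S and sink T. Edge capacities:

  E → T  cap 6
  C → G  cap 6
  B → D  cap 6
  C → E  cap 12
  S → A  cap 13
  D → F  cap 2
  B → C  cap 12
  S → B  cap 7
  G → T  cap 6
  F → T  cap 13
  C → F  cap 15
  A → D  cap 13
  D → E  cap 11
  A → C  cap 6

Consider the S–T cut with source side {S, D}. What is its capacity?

Edges leaving {S, D}: S→A (13), S→B (7), D→E (11), D→F (2).
Cut capacity = 13 + 7 + 11 + 2 = 33.

33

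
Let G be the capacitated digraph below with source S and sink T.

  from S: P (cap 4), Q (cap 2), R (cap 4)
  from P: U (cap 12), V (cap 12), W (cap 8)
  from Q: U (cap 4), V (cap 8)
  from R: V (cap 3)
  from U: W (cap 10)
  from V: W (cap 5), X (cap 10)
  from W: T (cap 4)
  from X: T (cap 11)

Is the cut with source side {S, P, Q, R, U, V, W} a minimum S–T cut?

No — its capacity is 14, but the minimum cut has capacity 9.

Given cut capacity: 10 + 4 = 14.
Augment S→P→W→T: bottleneck 4, flow now 4.
Augment S→Q→V→X→T: bottleneck 2, flow now 6.
Augment S→R→V→X→T: bottleneck 3, flow now 9.
No augmenting path remains; maximum flow = 9.
In the residual graph, reachable from S: {S, R}.
Min-cut edges: S→P (4), S→Q (2), R→V (3); capacity 4 + 2 + 3 = 9.
Cut capacity 14 exceeds the max flow 9, so it is not minimum.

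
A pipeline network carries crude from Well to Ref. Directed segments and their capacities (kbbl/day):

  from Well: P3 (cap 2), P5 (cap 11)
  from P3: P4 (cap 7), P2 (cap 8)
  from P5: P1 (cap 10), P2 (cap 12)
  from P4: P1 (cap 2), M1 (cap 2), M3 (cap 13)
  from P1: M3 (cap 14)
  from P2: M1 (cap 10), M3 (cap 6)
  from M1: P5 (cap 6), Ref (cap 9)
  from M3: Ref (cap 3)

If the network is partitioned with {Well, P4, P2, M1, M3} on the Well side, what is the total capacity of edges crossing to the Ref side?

Edges leaving {Well, P4, P2, M1, M3}: Well→P3 (2), Well→P5 (11), P4→P1 (2), M1→P5 (6), M1→Ref (9), M3→Ref (3).
Cut capacity = 2 + 11 + 2 + 6 + 9 + 3 = 33.

33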